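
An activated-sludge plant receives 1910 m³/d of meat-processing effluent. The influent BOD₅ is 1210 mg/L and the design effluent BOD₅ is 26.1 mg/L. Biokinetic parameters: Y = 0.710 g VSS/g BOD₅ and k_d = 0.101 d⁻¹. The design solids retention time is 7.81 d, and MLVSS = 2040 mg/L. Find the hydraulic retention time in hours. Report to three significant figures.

From the SRT design equation V = Y Q (S₀−S) θ_c / [X (1 + k_d θ_c)] = 0.710 × 1910 × (1210 − 26.1) × 7.81 / [2040 × (1 + 0.101 × 7.81)] = 1.25×10^7 / 3649 = 3436 m³.
Hydraulic retention time τ = V/Q = 3436 / 1910 = 1.799 d = 43.18 h.

τ ≈ 43.2 h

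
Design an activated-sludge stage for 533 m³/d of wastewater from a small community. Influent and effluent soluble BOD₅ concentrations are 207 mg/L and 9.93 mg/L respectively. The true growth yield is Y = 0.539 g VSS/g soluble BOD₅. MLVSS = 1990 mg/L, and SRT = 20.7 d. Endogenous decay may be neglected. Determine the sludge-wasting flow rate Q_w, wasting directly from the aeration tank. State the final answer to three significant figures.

Q_w ≈ 28.5 m³/d

V·X = Y·Q·ΔS·θ_c gives V = 0.539 × 533 × (207 − 9.93) × 20.7 / 1990 = 588.9 m³.
Wasting from the aeration tank: Q_w = V / θ_c = 588.9 / 20.7 = 28.45 m³/d.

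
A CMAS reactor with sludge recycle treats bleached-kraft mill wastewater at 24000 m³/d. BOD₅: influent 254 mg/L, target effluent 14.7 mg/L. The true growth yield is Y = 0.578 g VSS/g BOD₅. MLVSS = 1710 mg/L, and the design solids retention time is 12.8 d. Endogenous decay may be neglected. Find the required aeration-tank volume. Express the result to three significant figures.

V·X = Y·Q·ΔS·θ_c gives V = 0.578 × 24000 × (254 − 14.7) × 12.8 / 1710 = 24848 m³.

V ≈ 24800 m³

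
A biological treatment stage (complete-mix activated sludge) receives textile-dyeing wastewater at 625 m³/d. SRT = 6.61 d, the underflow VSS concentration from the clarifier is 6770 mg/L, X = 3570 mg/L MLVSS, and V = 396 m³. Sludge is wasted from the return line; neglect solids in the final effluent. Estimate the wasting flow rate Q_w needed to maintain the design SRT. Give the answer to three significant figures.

Q_w = (V·X)/(θ_c X_r) = 396.0 × 3570 / (6.61 × 6770) = 31.59 m³/d.

Q_w ≈ 31.6 m³/d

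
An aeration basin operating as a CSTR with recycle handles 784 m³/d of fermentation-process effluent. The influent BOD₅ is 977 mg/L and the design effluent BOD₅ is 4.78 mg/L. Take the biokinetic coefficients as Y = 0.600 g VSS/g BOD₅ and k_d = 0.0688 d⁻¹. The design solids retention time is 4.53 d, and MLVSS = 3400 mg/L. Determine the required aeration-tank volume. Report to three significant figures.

V ≈ 465 m³

From the SRT design equation V = Y Q (S₀−S) θ_c / [X (1 + k_d θ_c)] = 0.600 × 784 × (977 − 4.78) × 4.53 / [3400 × (1 + 0.0688 × 4.53)] = 2.07×10^6 / 4460 = 464.5 m³.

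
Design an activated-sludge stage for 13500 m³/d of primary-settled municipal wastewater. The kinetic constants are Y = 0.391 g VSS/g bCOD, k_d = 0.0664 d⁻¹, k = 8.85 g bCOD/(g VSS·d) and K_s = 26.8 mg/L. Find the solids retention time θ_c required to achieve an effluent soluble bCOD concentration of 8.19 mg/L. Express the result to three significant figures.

From 1/θ_c = Y·k·S/(K_s + S) − k_d: Y·k·S/(K_s+S) = 0.391 × 8.85 × 8.19 / (26.8 + 8.19) = 0.8100 d⁻¹.
1/θ_c = 0.8100 − 0.0664 = 0.7436 d⁻¹, so θ_c = 1.345 d.

θ_c ≈ 1.34 d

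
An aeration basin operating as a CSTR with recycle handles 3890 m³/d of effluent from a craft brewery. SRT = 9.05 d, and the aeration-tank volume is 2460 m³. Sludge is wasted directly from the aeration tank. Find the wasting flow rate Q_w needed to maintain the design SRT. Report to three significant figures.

Wasting from the aeration tank: Q_w = V / θ_c = 2460 / 9.05 = 271.8 m³/d.

Q_w ≈ 272 m³/d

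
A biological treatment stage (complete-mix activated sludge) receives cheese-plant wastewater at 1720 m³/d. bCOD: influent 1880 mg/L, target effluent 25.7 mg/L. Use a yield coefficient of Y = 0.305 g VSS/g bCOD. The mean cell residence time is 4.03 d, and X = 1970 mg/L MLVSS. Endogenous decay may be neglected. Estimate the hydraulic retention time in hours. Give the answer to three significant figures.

τ ≈ 27.8 h

V·X = Y·Q·ΔS·θ_c gives V = 0.305 × 1720 × (1880 − 25.7) × 4.03 / 1970 = 1990 m³.
HRT = V/Q = 1990 m³ / 1720 m³·d⁻¹ = 1.157 d × 24 = 27.77 h.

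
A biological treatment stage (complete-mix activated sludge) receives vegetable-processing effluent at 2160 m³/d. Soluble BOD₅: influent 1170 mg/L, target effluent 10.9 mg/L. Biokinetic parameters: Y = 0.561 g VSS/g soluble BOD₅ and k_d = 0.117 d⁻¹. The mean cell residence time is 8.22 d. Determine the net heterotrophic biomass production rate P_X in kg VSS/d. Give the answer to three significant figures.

The observed yield is Y_obs = Y/(1 + k_d·θ_c) = 0.561 / (1 + 0.117 × 8.22) = 0.561 / 1.962 = 0.2860 g VSS per g soluble BOD₅ removed.
Mass of soluble BOD₅ removed per day: Q(S₀ − S) = 2160 × 1159 g/m³ = 2504 kg/d.
P_X = Y_obs · Q(S₀ − S) = 0.2860 × 2504 = 716.0 kg VSS/d.

P_X ≈ 716 kg VSS/d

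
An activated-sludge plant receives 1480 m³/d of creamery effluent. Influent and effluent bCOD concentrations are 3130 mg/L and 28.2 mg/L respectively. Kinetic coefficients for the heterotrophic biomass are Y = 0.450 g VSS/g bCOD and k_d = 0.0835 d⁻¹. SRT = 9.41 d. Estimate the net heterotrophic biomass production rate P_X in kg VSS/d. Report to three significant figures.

P_X ≈ 1160 kg VSS/d

Correct the yield for decay: Y_obs = Y/(1 + k_d θ_c) = 0.450 / (1 + 0.0835 × 9.41) = 0.450 / 1.786 = 0.2520.
Q·(S₀ − S) = 1480 × (3130 − 28.2) × 10⁻³ = 4591 kg/d removed.
P_X = Y_obs · Q(S₀ − S) = 0.2520 × 4591 = 1157 kg VSS/d.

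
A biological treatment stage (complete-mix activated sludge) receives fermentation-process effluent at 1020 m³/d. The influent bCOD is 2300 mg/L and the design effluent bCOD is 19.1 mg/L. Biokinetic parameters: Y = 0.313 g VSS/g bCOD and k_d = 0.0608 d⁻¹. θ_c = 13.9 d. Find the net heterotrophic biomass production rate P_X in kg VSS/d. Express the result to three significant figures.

P_X ≈ 395 kg VSS/d

Observed yield with endogenous decay: Y_obs = Y / (1 + k_d·θ_c) = 0.313 / (1 + 0.0608 × 13.9) = 0.313 / 1.845 = 0.1696 g VSS/g bCOD.
Mass of bCOD removed per day: Q(S₀ − S) = 1020 × 2281 g/m³ = 2327 kg/d.
So the net sludge growth is P_X = 0.1696 × 2327 = 394.7 kg VSS/d.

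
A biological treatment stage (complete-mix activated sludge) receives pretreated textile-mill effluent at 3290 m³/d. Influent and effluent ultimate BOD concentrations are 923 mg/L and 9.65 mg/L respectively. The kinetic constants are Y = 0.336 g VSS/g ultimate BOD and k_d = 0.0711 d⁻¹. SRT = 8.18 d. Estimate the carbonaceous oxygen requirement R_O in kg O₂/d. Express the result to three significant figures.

Observed yield with endogenous decay: Y_obs = Y / (1 + k_d·θ_c) = 0.336 / (1 + 0.0711 × 8.18) = 0.336 / 1.582 = 0.2124 g VSS/g ultimate BOD.
ΔS = 923 − 9.65 = 913.4 mg/L, so the substrate removal rate is 3290 × 913.4/1000 = 3005 kg ultimate BOD/d.
Net sludge production P_X = 0.2124 × 3005 = 638.4 kg VSS/d.
Carbonaceous O₂ demand = substrate oxidised − cell-mass equivalent = 3005 − 1.42 × 638.4 = 2098 kg O₂/d.

R_O ≈ 2100 kg O₂/d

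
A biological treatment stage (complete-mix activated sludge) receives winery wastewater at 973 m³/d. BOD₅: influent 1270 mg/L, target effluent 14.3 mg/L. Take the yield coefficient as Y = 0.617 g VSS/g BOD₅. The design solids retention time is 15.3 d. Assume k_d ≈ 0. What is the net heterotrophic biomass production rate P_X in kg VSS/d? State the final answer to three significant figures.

No decay correction is needed, so Y_obs = Y = 0.617.
Mass of BOD₅ removed per day: Q(S₀ − S) = 973 × 1256 g/m³ = 1222 kg/d.
Biomass produced: P_X = Y_obs·Q·ΔS = 0.6170 × 1222 ≈ 753.8 kg VSS/d.

P_X ≈ 754 kg VSS/d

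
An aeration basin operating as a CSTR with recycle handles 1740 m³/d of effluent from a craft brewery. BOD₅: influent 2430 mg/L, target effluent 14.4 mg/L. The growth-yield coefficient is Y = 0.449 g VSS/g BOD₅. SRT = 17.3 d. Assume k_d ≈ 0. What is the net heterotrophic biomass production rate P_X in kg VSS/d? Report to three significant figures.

P_X ≈ 1890 kg VSS/d

With endogenous decay neglected, the observed yield equals the true yield: Y_obs = Y = 0.449 g VSS/g BOD₅.
Mass of BOD₅ removed per day: Q(S₀ − S) = 1740 × 2416 g/m³ = 4203 kg/d.
P_X = Y_obs · Q(S₀ − S) = 0.4490 × 4203 = 1887 kg VSS/d.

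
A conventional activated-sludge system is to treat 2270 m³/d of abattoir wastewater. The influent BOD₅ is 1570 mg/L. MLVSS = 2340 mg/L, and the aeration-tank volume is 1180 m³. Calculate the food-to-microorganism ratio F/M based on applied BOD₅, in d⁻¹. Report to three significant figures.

F/M = applied load / biomass = Q·S₀/(V·X) = 2270 × 1570 / (1180 × 2340) = 1.291 d⁻¹.

F/M ≈ 1.29 d⁻¹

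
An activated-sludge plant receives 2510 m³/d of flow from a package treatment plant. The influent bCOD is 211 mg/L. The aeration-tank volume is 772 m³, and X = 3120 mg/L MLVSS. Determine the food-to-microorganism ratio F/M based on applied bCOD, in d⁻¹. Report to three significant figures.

F/M = applied load / biomass = Q·S₀/(V·X) = 2510 × 211 / (772.0 × 3120) = 0.2199 d⁻¹.

F/M ≈ 0.220 d⁻¹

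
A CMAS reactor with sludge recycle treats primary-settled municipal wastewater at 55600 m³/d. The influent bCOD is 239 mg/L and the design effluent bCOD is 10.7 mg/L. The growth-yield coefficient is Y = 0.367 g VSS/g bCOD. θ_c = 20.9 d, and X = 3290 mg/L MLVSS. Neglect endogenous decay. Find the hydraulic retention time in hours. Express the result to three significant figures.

Biomass mass balance (decay neglected): V·X = Y·Q·(S₀ − S)·θ_c, so V = 0.367 × 55600 × (239 − 10.7) × 20.9 / 3290 = 29594 m³.
τ = V/Q = 29594/55600 = 0.5323 d, or 12.77 h.

τ ≈ 12.8 h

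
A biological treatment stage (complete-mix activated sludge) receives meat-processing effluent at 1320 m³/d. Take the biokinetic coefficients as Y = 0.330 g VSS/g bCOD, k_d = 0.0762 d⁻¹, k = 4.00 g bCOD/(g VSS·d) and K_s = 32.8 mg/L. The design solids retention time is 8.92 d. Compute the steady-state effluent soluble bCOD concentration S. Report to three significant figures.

From the Monod/SRT balance for a CMAS, S = K_s·(1+k_d θ_c)/[θ_c·(Y k − k_d) − 1] = 32.8 × (1 + 0.0762 × 8.92) / [8.92 × (0.330 × 4.00 − 0.0762) − 1] = 55.09 / 10.09 = 5.458 mg/L.

S ≈ 5.46 mg/L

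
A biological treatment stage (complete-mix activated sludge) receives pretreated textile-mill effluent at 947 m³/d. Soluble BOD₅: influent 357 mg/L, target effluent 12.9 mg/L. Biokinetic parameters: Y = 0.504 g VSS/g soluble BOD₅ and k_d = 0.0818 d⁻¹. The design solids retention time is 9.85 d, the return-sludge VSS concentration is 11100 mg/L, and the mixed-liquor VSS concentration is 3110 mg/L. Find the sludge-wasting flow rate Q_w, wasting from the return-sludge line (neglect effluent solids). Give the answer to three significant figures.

Steady-state biomass mass balance: V·X·(1 + k_d·θ_c) = Y·Q·(S₀ − S)·θ_c, so V = 0.504 × 947 × (357 − 12.9) × 9.85 / [3110 × (1 + 0.0818 × 9.85)] = 1.62×10^6 / 5616 = 288.1 m³.
Q_w = (V·X)/(θ_c X_r) = 288.1 × 3110 / (9.85 × 11100) = 8.194 m³/d.

Q_w ≈ 8.19 m³/d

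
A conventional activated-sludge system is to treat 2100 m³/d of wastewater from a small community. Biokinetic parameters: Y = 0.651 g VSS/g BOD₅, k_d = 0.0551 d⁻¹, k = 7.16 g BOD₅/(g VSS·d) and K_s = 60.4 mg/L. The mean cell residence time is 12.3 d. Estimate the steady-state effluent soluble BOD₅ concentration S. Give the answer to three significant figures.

S ≈ 1.82 mg/L

From the Monod/SRT balance for a CMAS, S = K_s·(1+k_d θ_c)/[θ_c·(Y k − k_d) − 1] = 60.4 × (1 + 0.0551 × 12.3) / [12.3 × (0.651 × 7.16 − 0.0551) − 1] = 101.3 / 55.65 = 1.821 mg/L.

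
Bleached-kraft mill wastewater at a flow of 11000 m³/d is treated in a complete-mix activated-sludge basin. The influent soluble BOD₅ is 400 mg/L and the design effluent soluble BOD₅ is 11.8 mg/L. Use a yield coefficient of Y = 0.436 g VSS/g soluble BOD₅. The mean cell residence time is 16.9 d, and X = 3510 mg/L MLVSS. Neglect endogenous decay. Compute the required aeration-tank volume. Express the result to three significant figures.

V ≈ 8960 m³

V·X = Y·Q·ΔS·θ_c gives V = 0.436 × 11000 × (400 − 11.8) × 16.9 / 3510 = 8964 m³.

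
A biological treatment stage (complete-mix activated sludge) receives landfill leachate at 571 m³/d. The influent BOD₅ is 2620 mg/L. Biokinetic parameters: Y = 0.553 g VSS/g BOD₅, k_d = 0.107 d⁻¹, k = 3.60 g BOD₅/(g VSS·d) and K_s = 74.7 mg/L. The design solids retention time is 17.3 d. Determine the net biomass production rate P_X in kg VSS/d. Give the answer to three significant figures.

P_X ≈ 289 kg VSS/d

For a completely mixed reactor with recycle the Lawrence–McCarty relation gives S = K_s·(1 + k_d·θ_c) / [θ_c·(Y·k − k_d) − 1] = 74.7 × (1 + 0.107 × 17.3) / [17.3 × (0.553 × 3.60 − 0.107) − 1] = 213.0 / 31.59 = 6.742 mg/L.
Correct the yield for decay: Y_obs = Y/(1 + k_d θ_c) = 0.553 / (1 + 0.107 × 17.3) = 0.553 / 2.851 = 0.1940.
Substrate removed = Q·(S₀ − S) = 571 m³/d × (2620 − 6.74) g/m³ = 1.49×10^6 g/d = 1492 kg/d.
P_X = Y_obs · Q(S₀ − S) = 0.1940 × 1492 = 289.4 kg VSS/d.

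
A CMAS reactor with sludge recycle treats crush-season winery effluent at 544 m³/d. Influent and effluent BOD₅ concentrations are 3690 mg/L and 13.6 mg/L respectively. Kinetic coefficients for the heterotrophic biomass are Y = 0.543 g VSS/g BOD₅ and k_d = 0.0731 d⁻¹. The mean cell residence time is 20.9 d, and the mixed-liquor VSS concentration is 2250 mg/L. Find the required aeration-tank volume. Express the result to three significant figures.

Steady-state biomass mass balance: V·X·(1 + k_d·θ_c) = Y·Q·(S₀ − S)·θ_c, so V = 0.543 × 544 × (3690 − 13.6) × 20.9 / [2250 × (1 + 0.0731 × 20.9)] = 2.27×10^7 / 5688 = 3991 m³.

V ≈ 3990 m³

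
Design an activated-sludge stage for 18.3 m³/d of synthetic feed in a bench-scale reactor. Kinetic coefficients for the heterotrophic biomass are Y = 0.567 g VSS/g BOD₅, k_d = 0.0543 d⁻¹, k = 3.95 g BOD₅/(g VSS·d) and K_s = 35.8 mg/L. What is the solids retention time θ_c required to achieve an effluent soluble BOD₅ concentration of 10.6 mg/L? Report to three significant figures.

θ_c ≈ 2.19 d

At the target effluent, Y k S/(K_s+S) = 0.567×3.95×10.6/46.40 = 0.5116 d⁻¹.
θ_c = 1/(μ − k_d) = 1/(0.5116 − 0.0543) = 1/0.4573 = 2.187 d.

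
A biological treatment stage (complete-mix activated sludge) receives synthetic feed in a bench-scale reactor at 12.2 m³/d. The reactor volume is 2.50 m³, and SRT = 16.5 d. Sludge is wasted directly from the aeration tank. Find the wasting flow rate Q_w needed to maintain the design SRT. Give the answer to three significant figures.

For wasting at MLVSS concentration, Q_w = V/θ_c = 2.500/16.5 = 0.1515 m³/d.

Q_w ≈ 0.152 m³/d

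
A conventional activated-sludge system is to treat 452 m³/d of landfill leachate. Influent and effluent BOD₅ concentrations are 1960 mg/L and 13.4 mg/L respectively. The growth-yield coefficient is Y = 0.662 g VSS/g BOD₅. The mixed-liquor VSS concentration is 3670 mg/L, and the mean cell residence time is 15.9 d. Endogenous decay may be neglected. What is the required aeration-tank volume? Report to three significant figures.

V ≈ 2520 m³

V·X = Y·Q·ΔS·θ_c gives V = 0.662 × 452 × (1960 − 13.4) × 15.9 / 3670 = 2524 m³.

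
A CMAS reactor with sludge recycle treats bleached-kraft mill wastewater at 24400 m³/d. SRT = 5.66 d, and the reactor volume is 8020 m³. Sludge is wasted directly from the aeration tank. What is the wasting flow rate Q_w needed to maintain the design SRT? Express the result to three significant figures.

For wasting at MLVSS concentration, Q_w = V/θ_c = 8020/5.66 = 1417 m³/d.

Q_w ≈ 1420 m³/d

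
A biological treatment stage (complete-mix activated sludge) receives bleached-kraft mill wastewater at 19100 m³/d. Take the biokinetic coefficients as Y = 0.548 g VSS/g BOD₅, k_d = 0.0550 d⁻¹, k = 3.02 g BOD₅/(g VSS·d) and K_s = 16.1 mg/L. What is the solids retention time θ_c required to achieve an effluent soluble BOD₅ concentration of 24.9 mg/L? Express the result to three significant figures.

From 1/θ_c = Y·k·S/(K_s + S) − k_d: Y·k·S/(K_s+S) = 0.548 × 3.02 × 24.9 / (16.1 + 24.9) = 1.005 d⁻¹.
θ_c = 1/(μ − k_d) = 1/(1.005 − 0.0550) = 1/0.9501 = 1.053 d.

θ_c ≈ 1.05 d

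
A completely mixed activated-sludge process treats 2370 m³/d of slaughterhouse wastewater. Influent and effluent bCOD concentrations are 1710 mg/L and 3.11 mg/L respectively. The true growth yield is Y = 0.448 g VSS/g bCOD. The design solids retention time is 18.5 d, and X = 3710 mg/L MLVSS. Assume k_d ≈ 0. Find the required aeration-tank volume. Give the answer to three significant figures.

With k_d = 0 the design equation reduces to V = Y Q (S₀−S) θ_c / X = 0.448 × 2370 × (1710 − 3.11) × 18.5 / 3710 = 9037 m³.

V ≈ 9040 m³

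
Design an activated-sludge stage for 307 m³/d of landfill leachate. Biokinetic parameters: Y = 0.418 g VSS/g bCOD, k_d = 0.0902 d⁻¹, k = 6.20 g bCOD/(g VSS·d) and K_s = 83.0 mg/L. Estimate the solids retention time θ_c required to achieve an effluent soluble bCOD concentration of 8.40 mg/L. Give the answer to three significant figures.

θ_c ≈ 6.76 d

At the target effluent, Y k S/(K_s+S) = 0.418×6.20×8.40/91.40 = 0.2382 d⁻¹.
θ_c = 1/(μ − k_d) = 1/(0.2382 − 0.0902) = 1/0.1480 = 6.758 d.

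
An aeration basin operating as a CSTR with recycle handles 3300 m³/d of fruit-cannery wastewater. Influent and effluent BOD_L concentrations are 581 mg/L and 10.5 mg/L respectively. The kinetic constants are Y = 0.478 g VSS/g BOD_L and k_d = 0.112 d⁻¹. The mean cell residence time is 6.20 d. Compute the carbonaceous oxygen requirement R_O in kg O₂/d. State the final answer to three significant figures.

R_O ≈ 1130 kg O₂/d

Y_obs = Y / (1 + k_d θ_c) = 0.478 / (1 + 0.112 × 6.20) = 0.478 / 1.694 = 0.2821.
Q·(S₀ − S) = 3300 × (581 − 10.5) × 10⁻³ = 1883 kg/d removed.
P_X = Y_obs·Q·(S₀ − S) = 0.2821 × 1883 = 531.1 kg VSS/d.
Carbonaceous O₂ demand = substrate oxidised − cell-mass equivalent = 1883 − 1.42 × 531.1 = 1128 kg O₂/d.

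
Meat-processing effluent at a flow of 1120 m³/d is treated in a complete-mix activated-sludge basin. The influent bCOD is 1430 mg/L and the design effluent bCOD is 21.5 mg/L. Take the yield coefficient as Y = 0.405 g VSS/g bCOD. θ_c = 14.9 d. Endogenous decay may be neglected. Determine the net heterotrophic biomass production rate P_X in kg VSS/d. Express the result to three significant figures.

P_X ≈ 639 kg VSS/d

No decay correction is needed, so Y_obs = Y = 0.405.
Mass of bCOD removed per day: Q(S₀ − S) = 1120 × 1408 g/m³ = 1578 kg/d.
So the net sludge growth is P_X = 0.4050 × 1578 = 638.9 kg VSS/d.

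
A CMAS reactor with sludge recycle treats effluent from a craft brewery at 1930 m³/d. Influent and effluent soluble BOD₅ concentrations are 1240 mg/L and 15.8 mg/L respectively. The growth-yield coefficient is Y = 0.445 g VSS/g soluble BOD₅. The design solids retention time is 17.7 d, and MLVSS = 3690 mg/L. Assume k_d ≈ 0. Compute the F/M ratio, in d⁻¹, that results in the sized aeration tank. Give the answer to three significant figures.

F/M ≈ 0.129 d⁻¹

V·X = Y·Q·ΔS·θ_c gives V = 0.445 × 1930 × (1240 − 15.8) × 17.7 / 3690 = 5043 m³.
Food-to-microorganism ratio F/M = Q S₀ / (V X) = 1930 × 1240 / (5043 × 3690) = 0.1286 d⁻¹.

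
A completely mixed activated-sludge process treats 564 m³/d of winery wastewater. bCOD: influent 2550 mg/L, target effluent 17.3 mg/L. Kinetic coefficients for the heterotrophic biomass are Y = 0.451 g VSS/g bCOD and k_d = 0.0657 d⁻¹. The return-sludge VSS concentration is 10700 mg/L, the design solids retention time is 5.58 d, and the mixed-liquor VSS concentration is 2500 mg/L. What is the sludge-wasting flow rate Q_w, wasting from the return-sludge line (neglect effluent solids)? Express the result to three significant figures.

Q_w ≈ 44.1 m³/d

Rearranging the biomass balance for a CMAS with decay, V = Y·Q·ΔS·θ_c / [X·(1+k_d θ_c)] = 0.451 × 564 × (2550 − 17.3) × 5.58 / [2500 × (1 + 0.0657 × 5.58)] = 3.59×10^6 / 3417 = 1052 m³.
θ_c = V·X/(Q_w·X_r) when wasting from the recycle, so Q_w = V·X/(θ_c·X_r) = 1052 × 2500 / (5.58 × 10700) = 44.06 m³/d.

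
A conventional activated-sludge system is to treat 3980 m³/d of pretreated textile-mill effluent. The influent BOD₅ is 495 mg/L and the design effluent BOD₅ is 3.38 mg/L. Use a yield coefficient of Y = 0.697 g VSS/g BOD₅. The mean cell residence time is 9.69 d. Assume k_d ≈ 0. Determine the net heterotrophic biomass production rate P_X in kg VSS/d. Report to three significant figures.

P_X ≈ 1360 kg VSS/d

With endogenous decay neglected, the observed yield equals the true yield: Y_obs = Y = 0.697 g VSS/g BOD₅.
Substrate removed = Q·(S₀ − S) = 3980 m³/d × (495 − 3.38) g/m³ = 1.96×10^6 g/d = 1957 kg/d.
Biomass produced: P_X = Y_obs·Q·ΔS = 0.6970 × 1957 ≈ 1364 kg VSS/d.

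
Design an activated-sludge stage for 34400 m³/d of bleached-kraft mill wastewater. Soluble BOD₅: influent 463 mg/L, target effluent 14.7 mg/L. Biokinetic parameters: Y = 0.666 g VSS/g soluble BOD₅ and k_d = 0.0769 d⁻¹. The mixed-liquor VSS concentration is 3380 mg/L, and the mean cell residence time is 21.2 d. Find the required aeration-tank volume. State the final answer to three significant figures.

V ≈ 24500 m³

From the SRT design equation V = Y Q (S₀−S) θ_c / [X (1 + k_d θ_c)] = 0.666 × 34400 × (463 − 14.7) × 21.2 / [3380 × (1 + 0.0769 × 21.2)] = 2.18×10^8 / 8890 = 24492 m³.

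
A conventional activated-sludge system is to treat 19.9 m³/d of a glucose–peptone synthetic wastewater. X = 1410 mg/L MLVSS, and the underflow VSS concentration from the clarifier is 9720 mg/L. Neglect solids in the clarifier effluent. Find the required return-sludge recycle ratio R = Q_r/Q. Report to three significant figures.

R ≈ 0.170

R = Q_r/Q = X/(X_r − X) = 1410 / (9720 − 1410) = 0.1697.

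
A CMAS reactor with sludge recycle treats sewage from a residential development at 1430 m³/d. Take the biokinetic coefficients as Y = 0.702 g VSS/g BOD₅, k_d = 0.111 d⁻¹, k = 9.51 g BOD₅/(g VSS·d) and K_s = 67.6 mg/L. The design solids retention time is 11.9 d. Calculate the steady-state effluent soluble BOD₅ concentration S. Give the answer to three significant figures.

From the Monod/SRT balance for a CMAS, S = K_s·(1+k_d θ_c)/[θ_c·(Y k − k_d) − 1] = 67.6 × (1 + 0.111 × 11.9) / [11.9 × (0.702 × 9.51 − 0.111) − 1] = 156.9 / 77.12 = 2.034 mg/L.

S ≈ 2.03 mg/L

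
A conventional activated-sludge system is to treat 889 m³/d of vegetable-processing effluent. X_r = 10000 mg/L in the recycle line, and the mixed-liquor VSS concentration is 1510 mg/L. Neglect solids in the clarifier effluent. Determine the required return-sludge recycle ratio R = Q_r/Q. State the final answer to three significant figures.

R ≈ 0.178

R = Q_r/Q = X/(X_r − X) = 1510 / (10000 − 1510) = 0.1779.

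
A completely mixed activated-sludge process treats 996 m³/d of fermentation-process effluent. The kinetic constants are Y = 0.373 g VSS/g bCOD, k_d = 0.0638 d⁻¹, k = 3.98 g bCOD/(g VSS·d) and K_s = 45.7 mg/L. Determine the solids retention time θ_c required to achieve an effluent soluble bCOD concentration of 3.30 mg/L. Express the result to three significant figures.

Specific growth rate at S = 3.30 mg/L: μ = YkS/(K_s+S) = 0.373·3.98·3.30/(45.7+3.30) = 0.09998 d⁻¹.
Then 1/θ_c = μ − k_d = 0.09998 − 0.0638 = 0.03618 d⁻¹, giving θ_c = 27.64 d.

θ_c ≈ 27.6 d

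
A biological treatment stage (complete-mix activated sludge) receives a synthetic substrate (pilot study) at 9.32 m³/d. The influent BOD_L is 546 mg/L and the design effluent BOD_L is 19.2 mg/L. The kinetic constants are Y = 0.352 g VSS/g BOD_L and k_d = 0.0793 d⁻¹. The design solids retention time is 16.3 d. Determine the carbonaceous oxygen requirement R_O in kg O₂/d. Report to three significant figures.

The observed yield is Y_obs = Y/(1 + k_d·θ_c) = 0.352 / (1 + 0.0793 × 16.3) = 0.352 / 2.293 = 0.1535 g VSS per g BOD_L removed.
Mass of BOD_L removed per day: Q(S₀ − S) = 9.32 × 526.8 g/m³ = 4.910 kg/d.
Biomass synthesised: P_X = Y_obs × 4.910 = 0.7538 kg VSS/d.
Carbonaceous O₂ demand = substrate oxidised − cell-mass equivalent = 4.910 − 1.42 × 0.7538 = 3.839 kg O₂/d.

R_O ≈ 3.84 kg O₂/d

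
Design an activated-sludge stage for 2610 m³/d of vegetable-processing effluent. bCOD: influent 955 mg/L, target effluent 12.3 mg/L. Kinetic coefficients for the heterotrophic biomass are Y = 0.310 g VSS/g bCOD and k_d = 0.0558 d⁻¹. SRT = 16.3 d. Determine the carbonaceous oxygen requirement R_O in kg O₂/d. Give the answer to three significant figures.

Y_obs = Y / (1 + k_d θ_c) = 0.310 / (1 + 0.0558 × 16.3) = 0.310 / 1.910 = 0.1623.
Mass of bCOD removed per day: Q(S₀ − S) = 2610 × 942.7 g/m³ = 2460 kg/d.
Biomass synthesised: P_X = Y_obs × 2460 = 399.4 kg VSS/d.
Carbonaceous O₂ demand = substrate oxidised − cell-mass equivalent = 2460 − 1.42 × 399.4 = 1893 kg O₂/d.

R_O ≈ 1890 kg O₂/d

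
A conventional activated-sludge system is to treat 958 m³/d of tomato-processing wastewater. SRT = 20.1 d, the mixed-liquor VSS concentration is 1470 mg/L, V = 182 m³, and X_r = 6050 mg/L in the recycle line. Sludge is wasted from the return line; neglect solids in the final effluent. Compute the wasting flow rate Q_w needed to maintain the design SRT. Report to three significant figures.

Wasting from the return line (neglecting effluent solids): Q_w = V·X / (θ_c·X_r) = 182.0 × 1470 / (20.1 × 6050) = 2.200 m³/d.

Q_w ≈ 2.20 m³/d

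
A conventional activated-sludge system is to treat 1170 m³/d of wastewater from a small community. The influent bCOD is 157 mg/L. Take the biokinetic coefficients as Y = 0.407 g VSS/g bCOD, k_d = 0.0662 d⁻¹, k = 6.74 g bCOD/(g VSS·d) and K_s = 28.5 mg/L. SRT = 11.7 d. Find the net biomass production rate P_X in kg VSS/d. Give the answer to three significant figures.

For a completely mixed reactor with recycle the Lawrence–McCarty relation gives S = K_s·(1 + k_d·θ_c) / [θ_c·(Y·k − k_d) − 1] = 28.5 × (1 + 0.0662 × 11.7) / [11.7 × (0.407 × 6.74 − 0.0662) − 1] = 50.57 / 30.32 = 1.668 mg/L.
The observed yield is Y_obs = Y/(1 + k_d·θ_c) = 0.407 / (1 + 0.0662 × 11.7) = 0.407 / 1.775 = 0.2294 g VSS per g bCOD removed.
Substrate removed = Q·(S₀ − S) = 1170 m³/d × (157 − 1.67) g/m³ = 1.82×10^5 g/d = 181.7 kg/d.
P_X = Y_obs · Q(S₀ − S) = 0.2294 × 181.7 = 41.68 kg VSS/d.

P_X ≈ 41.7 kg VSS/d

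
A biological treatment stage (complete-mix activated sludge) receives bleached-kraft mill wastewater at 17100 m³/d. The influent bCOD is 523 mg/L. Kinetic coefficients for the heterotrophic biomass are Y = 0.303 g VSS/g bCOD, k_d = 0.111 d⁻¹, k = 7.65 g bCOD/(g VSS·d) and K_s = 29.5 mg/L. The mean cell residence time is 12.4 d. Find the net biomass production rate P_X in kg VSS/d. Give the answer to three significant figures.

P_X ≈ 1130 kg VSS/d

For a completely mixed reactor with recycle the Lawrence–McCarty relation gives S = K_s·(1 + k_d·θ_c) / [θ_c·(Y·k − k_d) − 1] = 29.5 × (1 + 0.111 × 12.4) / [12.4 × (0.303 × 7.65 − 0.111) − 1] = 70.10 / 26.37 = 2.659 mg/L.
The observed yield is Y_obs = Y/(1 + k_d·θ_c) = 0.303 / (1 + 0.111 × 12.4) = 0.303 / 2.376 = 0.1275 g VSS per g bCOD removed.
ΔS = 523 − 2.66 = 520.3 mg/L, so the substrate removal rate is 17100 × 520.3/1000 = 8898 kg bCOD/d.
Biomass produced: P_X = Y_obs·Q·ΔS = 0.1275 × 8898 ≈ 1135 kg VSS/d.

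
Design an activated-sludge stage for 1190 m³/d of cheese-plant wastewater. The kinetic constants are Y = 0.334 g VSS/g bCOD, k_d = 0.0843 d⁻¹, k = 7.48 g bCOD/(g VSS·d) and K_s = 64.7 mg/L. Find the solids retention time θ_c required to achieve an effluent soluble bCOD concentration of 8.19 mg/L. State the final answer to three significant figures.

From 1/θ_c = Y·k·S/(K_s + S) − k_d: Y·k·S/(K_s+S) = 0.334 × 7.48 × 8.19 / (64.7 + 8.19) = 0.2807 d⁻¹.
θ_c = 1/(μ − k_d) = 1/(0.2807 − 0.0843) = 1/0.1964 = 5.091 d.

θ_c ≈ 5.09 d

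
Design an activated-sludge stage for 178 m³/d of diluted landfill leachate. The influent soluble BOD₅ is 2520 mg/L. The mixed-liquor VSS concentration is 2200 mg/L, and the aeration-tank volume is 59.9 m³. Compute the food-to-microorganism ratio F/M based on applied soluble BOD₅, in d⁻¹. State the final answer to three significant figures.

F/M = Q·S₀ / (V·X) = 178 × 2520 / (59.90 × 2200) = 3.404 g soluble BOD₅·(g VSS·d)⁻¹.

F/M ≈ 3.40 d⁻¹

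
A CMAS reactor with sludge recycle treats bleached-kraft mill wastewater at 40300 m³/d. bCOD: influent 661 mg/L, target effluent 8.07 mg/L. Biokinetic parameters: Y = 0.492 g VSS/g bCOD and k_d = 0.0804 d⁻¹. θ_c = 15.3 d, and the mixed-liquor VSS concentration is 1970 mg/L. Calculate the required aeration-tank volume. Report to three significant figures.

V ≈ 45100 m³

Rearranging the biomass balance for a CMAS with decay, V = Y·Q·ΔS·θ_c / [X·(1+k_d θ_c)] = 0.492 × 40300 × (661 − 8.07) × 15.3 / [1970 × (1 + 0.0804 × 15.3)] = 1.98×10^8 / 4393 = 45085 m³.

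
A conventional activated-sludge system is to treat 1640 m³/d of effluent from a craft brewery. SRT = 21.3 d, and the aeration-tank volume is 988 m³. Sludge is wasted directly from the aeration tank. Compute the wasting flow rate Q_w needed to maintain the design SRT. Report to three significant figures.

For wasting at MLVSS concentration, Q_w = V/θ_c = 988.0/21.3 = 46.38 m³/d.

Q_w ≈ 46.4 m³/d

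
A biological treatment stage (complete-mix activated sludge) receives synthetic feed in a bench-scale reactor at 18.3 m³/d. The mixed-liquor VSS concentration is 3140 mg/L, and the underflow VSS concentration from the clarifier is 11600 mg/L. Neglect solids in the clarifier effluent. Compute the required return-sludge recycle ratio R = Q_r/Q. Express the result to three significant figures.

R ≈ 0.371

R = Q_r/Q = X/(X_r − X) = 3140 / (11600 − 3140) = 0.3712.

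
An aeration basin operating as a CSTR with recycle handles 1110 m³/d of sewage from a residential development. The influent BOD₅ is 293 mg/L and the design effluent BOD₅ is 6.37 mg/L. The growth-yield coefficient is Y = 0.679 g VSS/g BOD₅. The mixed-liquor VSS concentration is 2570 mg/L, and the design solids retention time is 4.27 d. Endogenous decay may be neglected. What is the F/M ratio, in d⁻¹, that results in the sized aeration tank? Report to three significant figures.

V·X = Y·Q·ΔS·θ_c gives V = 0.679 × 1110 × (293 − 6.37) × 4.27 / 2570 = 358.9 m³.
Food-to-microorganism ratio F/M = Q S₀ / (V X) = 1110 × 293 / (358.9 × 2570) = 0.3526 d⁻¹.

F/M ≈ 0.353 d⁻¹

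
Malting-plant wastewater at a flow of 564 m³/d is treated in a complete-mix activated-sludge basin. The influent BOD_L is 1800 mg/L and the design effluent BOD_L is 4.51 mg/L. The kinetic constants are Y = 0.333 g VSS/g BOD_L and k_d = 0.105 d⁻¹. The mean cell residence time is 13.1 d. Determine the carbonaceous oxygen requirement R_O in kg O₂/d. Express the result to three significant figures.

The observed yield is Y_obs = Y/(1 + k_d·θ_c) = 0.333 / (1 + 0.105 × 13.1) = 0.333 / 2.375 = 0.1402 g VSS per g BOD_L removed.
ΔS = 1800 − 4.51 = 1795 mg/L, so the substrate removal rate is 564 × 1795/1000 = 1013 kg BOD_L/d.
Net sludge production P_X = 0.1402 × 1013 = 142.0 kg VSS/d.
R_O = Q·ΔS − 1.42 P_X = 1013 − 201.6 = 811.1 kg O₂/d.

R_O ≈ 811 kg O₂/d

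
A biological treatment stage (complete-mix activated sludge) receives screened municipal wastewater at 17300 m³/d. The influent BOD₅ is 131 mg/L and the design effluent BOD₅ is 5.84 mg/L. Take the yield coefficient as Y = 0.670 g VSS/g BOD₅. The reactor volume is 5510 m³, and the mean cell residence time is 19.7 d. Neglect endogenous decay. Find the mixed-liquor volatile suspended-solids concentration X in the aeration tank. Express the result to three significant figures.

X ≈ 5190 mg/L

From V·X = Y·Q·(S₀ − S)·θ_c (decay neglected): X = 0.670 × 17300 × (131 − 5.84) × 19.7 / 5510 = 5187 mg/L.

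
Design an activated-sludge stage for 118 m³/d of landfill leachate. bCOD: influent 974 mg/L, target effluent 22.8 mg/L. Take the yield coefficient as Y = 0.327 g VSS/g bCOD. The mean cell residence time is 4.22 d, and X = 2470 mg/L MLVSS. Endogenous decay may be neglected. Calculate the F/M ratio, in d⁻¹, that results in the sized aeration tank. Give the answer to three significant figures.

Biomass mass balance (decay neglected): V·X = Y·Q·(S₀ − S)·θ_c, so V = 0.327 × 118 × (974 − 22.8) × 4.22 / 2470 = 62.71 m³.
F/M = applied load / biomass = Q·S₀/(V·X) = 118 × 974 / (62.71 × 2470) = 0.7420 d⁻¹.

F/M ≈ 0.742 d⁻¹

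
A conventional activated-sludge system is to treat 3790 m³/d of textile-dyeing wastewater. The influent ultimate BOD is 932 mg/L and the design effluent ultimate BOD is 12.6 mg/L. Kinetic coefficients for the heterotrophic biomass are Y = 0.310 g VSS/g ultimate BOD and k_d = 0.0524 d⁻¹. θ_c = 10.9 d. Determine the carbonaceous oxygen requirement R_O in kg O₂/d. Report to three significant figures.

Correct the yield for decay: Y_obs = Y/(1 + k_d θ_c) = 0.310 / (1 + 0.0524 × 10.9) = 0.310 / 1.571 = 0.1973.
Q·(S₀ − S) = 3790 × (932 − 12.6) × 10⁻³ = 3485 kg/d removed.
Net sludge production P_X = 0.1973 × 3485 = 687.5 kg VSS/d.
R_O = Q·(S₀ − S) − 1.42·P_X = 3485 − 1.42 × 687.5 = 2508 kg O₂/d.

R_O ≈ 2510 kg O₂/d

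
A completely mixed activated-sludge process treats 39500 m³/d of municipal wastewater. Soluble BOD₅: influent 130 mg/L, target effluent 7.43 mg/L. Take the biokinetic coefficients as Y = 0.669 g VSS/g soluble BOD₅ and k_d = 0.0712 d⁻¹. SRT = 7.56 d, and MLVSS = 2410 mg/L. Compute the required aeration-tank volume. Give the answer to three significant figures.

V ≈ 6610 m³

Rearranging the biomass balance for a CMAS with decay, V = Y·Q·ΔS·θ_c / [X·(1+k_d θ_c)] = 0.669 × 39500 × (130 − 7.43) × 7.56 / [2410 × (1 + 0.0712 × 7.56)] = 2.45×10^7 / 3707 = 6605 m³.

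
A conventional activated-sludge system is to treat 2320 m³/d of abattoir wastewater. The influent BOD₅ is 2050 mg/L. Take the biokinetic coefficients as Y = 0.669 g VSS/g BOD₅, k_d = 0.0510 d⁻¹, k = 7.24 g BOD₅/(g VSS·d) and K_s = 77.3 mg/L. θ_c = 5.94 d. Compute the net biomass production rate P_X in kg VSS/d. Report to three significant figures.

P_X ≈ 2440 kg VSS/d

For a completely mixed reactor with recycle the Lawrence–McCarty relation gives S = K_s·(1 + k_d·θ_c) / [θ_c·(Y·k − k_d) − 1] = 77.3 × (1 + 0.0510 × 5.94) / [5.94 × (0.669 × 7.24 − 0.0510) − 1] = 100.7 / 27.47 = 3.667 mg/L.
Y_obs = Y / (1 + k_d θ_c) = 0.669 / (1 + 0.0510 × 5.94) = 0.669 / 1.303 = 0.5135.
Q·(S₀ − S) = 2320 × (2050 − 3.67) × 10⁻³ = 4747 kg/d removed.
Net biomass production P_X = Y_obs × Q·(S₀ − S) = 0.5135 × 4747 = 2438 kg VSS/d.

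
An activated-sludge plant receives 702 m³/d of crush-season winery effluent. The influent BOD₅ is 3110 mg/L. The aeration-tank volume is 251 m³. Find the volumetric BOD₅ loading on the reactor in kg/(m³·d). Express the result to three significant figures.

Volumetric loading L_v = Q·S₀ / V = 702 × 3110 g/m³ / 251.0 m³ = 8698 g/(m³·d) = 8.698 kg BOD₅/(m³·d).

L_v ≈ 8.70 kg BOD₅/(m³·d)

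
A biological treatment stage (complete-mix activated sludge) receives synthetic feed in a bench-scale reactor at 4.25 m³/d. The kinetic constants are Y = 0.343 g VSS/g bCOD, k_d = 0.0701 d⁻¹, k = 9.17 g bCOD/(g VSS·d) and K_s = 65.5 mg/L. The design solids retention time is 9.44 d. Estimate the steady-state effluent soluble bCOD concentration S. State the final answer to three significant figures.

S ≈ 3.88 mg/L

For a completely mixed reactor with recycle the Lawrence–McCarty relation gives S = K_s·(1 + k_d·θ_c) / [θ_c·(Y·k − k_d) − 1] = 65.5 × (1 + 0.0701 × 9.44) / [9.44 × (0.343 × 9.17 − 0.0701) − 1] = 108.8 / 28.03 = 3.883 mg/L.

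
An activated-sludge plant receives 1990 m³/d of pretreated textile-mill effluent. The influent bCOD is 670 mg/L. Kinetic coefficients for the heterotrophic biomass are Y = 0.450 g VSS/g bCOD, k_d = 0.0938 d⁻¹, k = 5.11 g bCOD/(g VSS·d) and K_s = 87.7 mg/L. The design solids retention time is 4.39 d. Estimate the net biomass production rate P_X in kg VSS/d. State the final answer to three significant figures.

P_X ≈ 416 kg VSS/d

From the Monod/SRT balance for a CMAS, S = K_s·(1+k_d θ_c)/[θ_c·(Y k − k_d) − 1] = 87.7 × (1 + 0.0938 × 4.39) / [4.39 × (0.450 × 5.11 − 0.0938) − 1] = 123.8 / 8.683 = 14.26 mg/L.
Y_obs = Y / (1 + k_d θ_c) = 0.450 / (1 + 0.0938 × 4.39) = 0.450 / 1.412 = 0.3187.
ΔS = 670 − 14.3 = 655.7 mg/L, so the substrate removal rate is 1990 × 655.7/1000 = 1305 kg bCOD/d.
So the net sludge growth is P_X = 0.3187 × 1305 = 415.9 kg VSS/d.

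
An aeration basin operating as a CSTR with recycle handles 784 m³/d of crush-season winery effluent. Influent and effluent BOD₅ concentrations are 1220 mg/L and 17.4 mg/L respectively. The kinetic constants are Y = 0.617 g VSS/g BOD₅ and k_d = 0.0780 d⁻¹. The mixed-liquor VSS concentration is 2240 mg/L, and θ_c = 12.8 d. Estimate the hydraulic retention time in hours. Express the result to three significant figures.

Steady-state biomass mass balance: V·X·(1 + k_d·θ_c) = Y·Q·(S₀ − S)·θ_c, so V = 0.617 × 784 × (1220 − 17.4) × 12.8 / [2240 × (1 + 0.0780 × 12.8)] = 7.45×10^6 / 4476 = 1663 m³.
Hydraulic retention time τ = V/Q = 1663 / 784 = 2.122 d = 50.92 h.

τ ≈ 50.9 h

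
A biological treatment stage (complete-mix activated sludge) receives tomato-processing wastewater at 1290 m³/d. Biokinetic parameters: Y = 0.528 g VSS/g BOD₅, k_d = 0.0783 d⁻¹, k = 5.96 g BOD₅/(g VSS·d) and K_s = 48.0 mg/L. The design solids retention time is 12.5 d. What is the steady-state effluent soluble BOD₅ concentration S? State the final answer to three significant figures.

For a completely mixed reactor with recycle the Lawrence–McCarty relation gives S = K_s·(1 + k_d·θ_c) / [θ_c·(Y·k − k_d) − 1] = 48.0 × (1 + 0.0783 × 12.5) / [12.5 × (0.528 × 5.96 − 0.0783) − 1] = 94.98 / 37.36 = 2.542 mg/L.

S ≈ 2.54 mg/L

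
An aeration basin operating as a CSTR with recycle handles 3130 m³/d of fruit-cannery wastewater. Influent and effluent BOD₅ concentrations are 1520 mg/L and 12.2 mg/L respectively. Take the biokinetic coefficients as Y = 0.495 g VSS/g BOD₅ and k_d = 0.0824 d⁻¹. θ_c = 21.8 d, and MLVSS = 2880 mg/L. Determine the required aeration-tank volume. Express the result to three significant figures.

V ≈ 6320 m³

Steady-state biomass mass balance: V·X·(1 + k_d·θ_c) = Y·Q·(S₀ − S)·θ_c, so V = 0.495 × 3130 × (1520 − 12.2) × 21.8 / [2880 × (1 + 0.0824 × 21.8)] = 5.09×10^7 / 8053 = 6324 m³.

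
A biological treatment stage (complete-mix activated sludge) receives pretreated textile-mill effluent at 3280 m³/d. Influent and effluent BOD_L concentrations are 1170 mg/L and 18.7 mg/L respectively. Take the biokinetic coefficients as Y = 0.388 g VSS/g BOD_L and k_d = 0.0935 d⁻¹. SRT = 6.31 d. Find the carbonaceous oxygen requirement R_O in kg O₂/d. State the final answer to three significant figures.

R_O ≈ 2470 kg O₂/d

Y_obs = Y / (1 + k_d θ_c) = 0.388 / (1 + 0.0935 × 6.31) = 0.388 / 1.590 = 0.2440.
Substrate removed = Q·(S₀ − S) = 3280 m³/d × (1170 − 18.7) g/m³ = 3.78×10^6 g/d = 3776 kg/d.
Biomass synthesised: P_X = Y_obs × 3776 = 921.5 kg VSS/d.
R_O = Q·ΔS − 1.42 P_X = 3776 − 1309 = 2468 kg O₂/d.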